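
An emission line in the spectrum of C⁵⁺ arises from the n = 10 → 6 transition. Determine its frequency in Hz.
2.1055e+15 Hz

First, find the transition energy:
E_10 = -13.6057 × 6² / 10² = -4.8980520 eV
E_6 = -13.6057 × 6² / 6² = -13.6057000 eV
|ΔE| = |E_6 - E_10| = 8.7076480 eV

Convert to Joules: E = 8.7076480 eV × (1.602177 × 10⁻¹⁹ J/eV) = 1.395119e-18 J

Using E = hf:
f = E/h = 1.395119e-18 J / (6.62607 × 10⁻³⁴ J·s)
f = 2.1055e+15 Hz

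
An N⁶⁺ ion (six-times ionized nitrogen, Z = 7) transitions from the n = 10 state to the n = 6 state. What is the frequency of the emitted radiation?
2.87e+15 Hz

First, find the transition energy:
E_10 = -13.6057 × 7² / 10² = -6.66679 eV
E_6 = -13.6057 × 7² / 6² = -18.51887 eV
|ΔE| = |E_6 - E_10| = 11.85208 eV

Convert to Joules: E = 11.85208 eV × (1.602177 × 10⁻¹⁹ J/eV) = 1.8989e-18 J

Using E = hf:
f = E/h = 1.8989e-18 J / (6.62607 × 10⁻³⁴ J·s)
f = 2.87e+15 Hz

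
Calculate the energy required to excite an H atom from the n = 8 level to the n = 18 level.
0.1706 eV

The energy levels of a hydrogen-like atom are E_n = -13.6057 eV / n².

Energy at n = 8: E_8 = -13.6057 / 8² = -0.2125891 eV
Energy at n = 18: E_18 = -13.6057 / 18² = -0.0419929 eV

The excitation energy is the difference:
ΔE = E_18 - E_8
ΔE = -0.0419929 - (-0.2125891)
ΔE = 0.1706 eV

Since this is positive, energy must be absorbed (photon absorption).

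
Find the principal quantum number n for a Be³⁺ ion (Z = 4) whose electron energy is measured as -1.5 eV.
n = 12

The exact energy levels follow E_n = -13.6057 Z² / n² eV with Z = 4.

The measured value (-1.5 eV) is reported to only 2 significant figures, so we must test candidate n values and see which one matches to that precision.

Candidate energies:
  n = 10:  E = -13.6057 × 4² / 10² = -2.17691 eV
  n = 11:  E = -13.6057 × 4² / 11² = -1.79910 eV
  n = 12:  E = -13.6057 × 4² / 12² = -1.51174 eV  ← matches
  n = 13:  E = -13.6057 × 4² / 13² = -1.28811 eV
  n = 14:  E = -13.6057 × 4² / 14² = -1.11067 eV

Checking against the measurement of -1.5 eV (2 sig figs), only n = 12 agrees:
E_12 = -1.51174 eV, which rounds to -1.5 eV ✓

Therefore n = 12.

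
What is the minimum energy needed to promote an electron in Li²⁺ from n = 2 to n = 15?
30.06860 eV

The energy levels of a hydrogen-like atom are E_n = -13.6057 Z² eV / n².

Energy at n = 2: E_2 = -13.6057 × 3² / 2² = -30.61282500 eV
Energy at n = 15: E_15 = -13.6057 × 3² / 15² = -0.54422800 eV

The excitation energy is the difference:
ΔE = E_15 - E_2
ΔE = -0.54422800 - (-30.61282500)
ΔE = 30.06860 eV

Since this is positive, energy must be absorbed (photon absorption).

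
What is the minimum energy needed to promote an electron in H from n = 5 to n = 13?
0.46372 eV

The energy levels of a hydrogen-like atom are E_n = -13.6057 eV / n².

Energy at n = 5: E_5 = -13.6057 / 5² = -0.54422800 eV
Energy at n = 13: E_13 = -13.6057 / 13² = -0.08050710 eV

The excitation energy is the difference:
ΔE = E_13 - E_5
ΔE = -0.08050710 - (-0.54422800)
ΔE = 0.46372 eV

Since this is positive, energy must be absorbed (photon absorption).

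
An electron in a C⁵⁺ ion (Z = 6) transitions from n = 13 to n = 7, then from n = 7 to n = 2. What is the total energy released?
119.5530 eV

The energy levels of C⁵⁺ are E_n = -13.6057 × 6² / n² eV.

First transition (13 → 7):
ΔE₁ = |E_7 - E_13|
ΔE₁ = |-9.9960244898 - (-2.8982556213)| = 7.0977689 eV

Second transition (7 → 2):
ΔE₂ = |E_2 - E_7|
ΔE₂ = |-122.4513000000 - (-9.9960244898)| = 112.4552755 eV

Total energy released:
E_total = ΔE₁ + ΔE₂ = 7.0977689 + 112.4552755 = 119.5530 eV

Note: This equals the direct transition 13 → 2: 119.5530 eV ✓
Energy is conserved regardless of the path taken.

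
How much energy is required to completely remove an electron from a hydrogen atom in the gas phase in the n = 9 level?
0.17 eV

The ionization energy is the energy needed to remove the electron completely (n → ∞).

For hydrogen, E_n = -13.6057 eV / n².

At n = 9: E_9 = -13.6057 / 9² = -0.16797 eV
At n = ∞: E_∞ = 0 eV

Ionization energy = E_∞ - E_9 = 0 - (-0.16797) = 0.16797 eV
Ionization energy ≈ 0.17 eV

This is also called the binding energy of the electron in state n = 9.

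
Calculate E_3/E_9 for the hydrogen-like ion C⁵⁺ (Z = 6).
9.000000

Using E_n = -13.6057 Z² / n² eV with Z = 6:

E_3 = -13.6057 × 6² / 3² = -489.8052 / 9 = -54.422800000000 eV
E_9 = -13.6057 × 6² / 9² = -489.8052 / 81 = -6.046977777778 eV

The ratio is:
E_3/E_9 = (-54.422800000000) / (-6.046977777778)
E_3/E_9 = (-489.8052/9) / (-489.8052/81)
E_3/E_9 = 81/9
E_3/E_9 = 9.000000
(Note: the Z² factors cancel in the ratio.)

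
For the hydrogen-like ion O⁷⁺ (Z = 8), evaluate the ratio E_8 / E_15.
3.515625

Using E_n = -13.6057 Z² / n² eV with Z = 8:

E_8 = -13.6057 × 8² / 8² = -870.7648 / 64 = -13.605700000000 eV
E_15 = -13.6057 × 8² / 15² = -870.7648 / 225 = -3.870065777778 eV

The ratio is:
E_8/E_15 = (-13.605700000000) / (-3.870065777778)
E_8/E_15 = (-870.7648/64) / (-870.7648/225)
E_8/E_15 = 225/64
E_8/E_15 = 3.515625
(Note: the Z² factors cancel in the ratio.)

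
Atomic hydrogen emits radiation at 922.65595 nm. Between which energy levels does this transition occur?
n = 9 → n = 3

First, find the photon energy from the wavelength (hc = 1239.84 eV·nm):
E = hc/λ = 1239.84 eV·nm / 922.65595 nm = 1.3437728 eV

The energy levels of hydrogen satisfy E_n = -13.6057 / n² eV, so an emission n_i → n_f releases
ΔE = 13.6057 × (1/n_f² − 1/n_i²) eV.

Setting ΔE equal to the photon energy:
1/n_f² − 1/n_i² = 1.3437728 / 13.6057 = 0.098765429

Since 1/n_i² must be positive, we need 1/n_f² > 0.098765429, i.e. n_f ≤ 3. For each allowed n_f, solve n_i = (1/n_f² − 0.098765429)^(−1/2) and check whether it is a whole number:
  n_f = 1: 1/n_i² = 1.000000000 − 0.098765429 = 0.901234571 → n_i = 1.053  (not an integer) ✗
  n_f = 2: 1/n_i² = 0.250000000 − 0.098765429 = 0.151234571 → n_i = 2.571  (not an integer) ✗
  n_f = 3: 1/n_i² = 0.111111111 − 0.098765429 = 0.012345682 → n_i = 9.000  → integer, n_i = 9 ✓

Only n_f = 3 gives an integer upper level, n_i = 9.

The transition is from n = 9 to n = 3 (emission).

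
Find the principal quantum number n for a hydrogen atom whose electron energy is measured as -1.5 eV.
n = 3

The exact energy levels follow E_n = -13.6057 eV / n².

The measured value (-1.5 eV) is reported to only 2 significant figures, so we must test candidate n values and see which one matches to that precision.

Candidate energies:
  n = 1:  E = -13.6057/1² = -13.60570 eV
  n = 2:  E = -13.6057/2² = -3.40143 eV
  n = 3:  E = -13.6057/3² = -1.51174 eV  ← matches
  n = 4:  E = -13.6057/4² = -0.85036 eV
  n = 5:  E = -13.6057/5² = -0.54423 eV

Checking against the measurement of -1.5 eV (2 sig figs), only n = 3 agrees:
E_3 = -1.51174 eV, which rounds to -1.5 eV ✓

Therefore n = 3.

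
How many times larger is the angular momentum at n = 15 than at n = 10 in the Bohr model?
1.50

In the Bohr model, L_n = nℏ, so the ratio is purely the ratio of quantum numbers:

L_15/L_10 = 15ℏ / 10ℏ = 15/10 = 1.50

The angular momentum scales linearly with n.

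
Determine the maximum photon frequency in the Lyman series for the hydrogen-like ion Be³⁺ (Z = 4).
5.264e+16 Hz

The series limit corresponds to the transition from n = ∞ to n = 1.
This is the highest energy (shortest wavelength) transition in the Lyman series.

E_∞ = 0 eV
E_1 = -13.6057 × 4² / 1² = -217.69120000 eV

Energy at series limit:
ΔE = E_∞ - E_1 = 0 - (-217.69120000) = 217.69120000 eV
E = 217.69120000 eV × (1.602177 × 10⁻¹⁹ J/eV) = 3.48780e-17 J
f = E/h = 3.48780e-17 J / (6.62607 × 10⁻³⁴ J·s) = 5.264e+16 Hz

This energy equals the ionization energy from the n = 1 state of Be³⁺.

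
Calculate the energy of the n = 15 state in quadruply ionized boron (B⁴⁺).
-1.511744 eV

For hydrogen-like ions, the energy levels scale with Z²:
E_n = -13.6057 Z² / n² eV

For B⁴⁺ (Z = 5) at n = 15:
E_15 = -13.6057 × 5² / 15²
E_15 = -13.6057 × 25 / 225
E_15 = -340.1425 / 225
E_15 = -1.511744 eV

The energy is 25 times more negative than hydrogen at the same n due to the stronger nuclear charge.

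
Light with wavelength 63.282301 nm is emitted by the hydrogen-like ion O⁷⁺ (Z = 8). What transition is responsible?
n = 5 → n = 4

First, find the photon energy from the wavelength (hc = 1239.84 eV·nm):
E = hc/λ = 1239.84 eV·nm / 63.282301 nm = 19.592208 eV

The energy levels of O⁷⁺ satisfy E_n = -13.6057 × 8² / n² eV, so an emission n_i → n_f releases
ΔE = 13.6057 × 8² × (1/n_f² − 1/n_i²) eV.

Setting ΔE equal to the photon energy:
1/n_f² − 1/n_i² = 19.592208 / (13.6057 × 8²) = 0.022500000

Since 1/n_i² must be positive, we need 1/n_f² > 0.022500000, i.e. n_f ≤ 6. For each allowed n_f, solve n_i = (1/n_f² − 0.022500000)^(−1/2) and check whether it is a whole number:
  n_f = 1: 1/n_i² = 1.000000000 − 0.022500000 = 0.977500000 → n_i = 1.011  (not an integer) ✗
  n_f = 2: 1/n_i² = 0.250000000 − 0.022500000 = 0.227500000 → n_i = 2.097  (not an integer) ✗
  n_f = 3: 1/n_i² = 0.111111111 − 0.022500000 = 0.088611111 → n_i = 3.359  (not an integer) ✗
  n_f = 4: 1/n_i² = 0.062500000 − 0.022500000 = 0.040000000 → n_i = 5.000  → integer, n_i = 5 ✓
  n_f = 5: 1/n_i² = 0.040000000 − 0.022500000 = 0.017500000 → n_i = 7.559  (not an integer) ✗
  n_f = 6: 1/n_i² = 0.027777778 − 0.022500000 = 0.005277778 → n_i = 13.765  (not an integer) ✗

Only n_f = 4 gives an integer upper level, n_i = 5.

The transition is from n = 5 to n = 4 (emission).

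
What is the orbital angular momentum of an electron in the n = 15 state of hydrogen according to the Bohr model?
1.582e-33 J·s (or 15ℏ)

In the Bohr model, angular momentum is quantized:
L = nℏ

where ℏ = h/(2π) = 1.05457e-34 J·s

For n = 15:
L = 15 × 1.05457e-34 J·s
L = 1.582e-33 J·s

This can also be written as L = 15ℏ.
The angular momentum is an integer multiple of the reduced Planck constant.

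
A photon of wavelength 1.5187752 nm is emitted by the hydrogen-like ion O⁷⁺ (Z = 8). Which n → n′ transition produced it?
n = 4 → n = 1

First, find the photon energy from the wavelength (hc = 1239.84 eV·nm):
E = hc/λ = 1239.84 eV·nm / 1.5187752 nm = 816.34201 eV

The energy levels of O⁷⁺ satisfy E_n = -13.6057 × 8² / n² eV, so an emission n_i → n_f releases
ΔE = 13.6057 × 8² × (1/n_f² − 1/n_i²) eV.

Setting ΔE equal to the photon energy:
1/n_f² − 1/n_i² = 816.34201 / (13.6057 × 8²) = 0.93750001

Since 1/n_i² must be positive, we need 1/n_f² > 0.93750001, i.e. n_f ≤ 1. For each allowed n_f, solve n_i = (1/n_f² − 0.93750001)^(−1/2) and check whether it is a whole number:
  n_f = 1: 1/n_i² = 1.00000000 − 0.93750001 = 0.06249999 → n_i = 4.000  → integer, n_i = 4 ✓

Only n_f = 1 gives an integer upper level, n_i = 4.

The transition is from n = 4 to n = 1 (emission).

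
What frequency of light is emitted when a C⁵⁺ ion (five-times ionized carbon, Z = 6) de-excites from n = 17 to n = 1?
1.18025e+17 Hz

First, find the transition energy:
E_17 = -13.6057 × 6² / 17² = -1.6948277 eV
E_1 = -13.6057 × 6² / 1² = -489.8052000 eV
|ΔE| = |E_1 - E_17| = 488.1103723 eV

Convert to Joules: E = 488.1103723 eV × (1.602177 × 10⁻¹⁹ J/eV) = 7.8203921e-17 J

Using E = hf:
f = E/h = 7.8203921e-17 J / (6.62607 × 10⁻³⁴ J·s)
f = 1.18025e+17 Hz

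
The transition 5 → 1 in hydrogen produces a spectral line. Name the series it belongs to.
Lyman series

The spectral series in hydrogen are named based on the final (lower) energy level:
- Lyman series: n_final = 1 (ultraviolet)
- Balmer series: n_final = 2 (visible/near-UV)
- Paschen series: n_final = 3 (infrared)
- Brackett series: n_final = 4 (infrared)
- Pfund series: n_final = 5 (far infrared)

Since this transition ends at n = 1, it belongs to the Lyman series.

For reference, this 5 → 1 line has photon energy
ΔE = 13.6057 eV × (1/1² - 1/5²) = 13.06147 eV,
corresponding to wavelength λ = hc/ΔE = 1239.84 eV·nm / 13.06147 eV = 94.923 nm in the ultraviolet region.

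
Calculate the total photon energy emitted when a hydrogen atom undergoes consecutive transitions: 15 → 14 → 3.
1.451 eV

The energy levels of hydrogen are E_n = -13.6057 / n² eV.

First transition (15 → 14):
ΔE₁ = |E_14 - E_15|
ΔE₁ = |-0.069416837 - (-0.060469778)| = 0.008947 eV

Second transition (14 → 3):
ΔE₂ = |E_3 - E_14|
ΔE₂ = |-1.511744444 - (-0.069416837)| = 1.442328 eV

Total energy released:
E_total = ΔE₁ + ΔE₂ = 0.008947 + 1.442328 = 1.451 eV

Note: This equals the direct transition 15 → 3: 1.451 eV ✓
Energy is conserved regardless of the path taken.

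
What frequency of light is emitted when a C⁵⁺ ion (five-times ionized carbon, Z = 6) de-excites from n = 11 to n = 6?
2.31e+15 Hz

First, find the transition energy:
E_11 = -13.6057 × 6² / 11² = -4.04798 eV
E_6 = -13.6057 × 6² / 6² = -13.60570 eV
|ΔE| = |E_6 - E_11| = 9.55772 eV

Convert to Joules: E = 9.55772 eV × (1.602177 × 10⁻¹⁹ J/eV) = 1.5313e-18 J

Using E = hf:
f = E/h = 1.5313e-18 J / (6.62607 × 10⁻³⁴ J·s)
f = 2.31e+15 Hz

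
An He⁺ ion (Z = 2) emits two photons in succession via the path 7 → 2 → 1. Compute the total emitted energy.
53.31 eV

The energy levels of He⁺ are E_n = -13.6057 × 2² / n² eV.

First transition (7 → 2):
ΔE₁ = |E_2 - E_7|
ΔE₁ = |-13.60570000 - (-1.11066939)| = 12.49503 eV

Second transition (2 → 1):
ΔE₂ = |E_1 - E_2|
ΔE₂ = |-54.42280000 - (-13.60570000)| = 40.81710 eV

Total energy released:
E_total = ΔE₁ + ΔE₂ = 12.49503 + 40.81710 = 53.31 eV

Note: This equals the direct transition 7 → 1: 53.31 eV ✓
Energy is conserved regardless of the path taken.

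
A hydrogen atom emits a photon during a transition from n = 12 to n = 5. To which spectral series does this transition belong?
Pfund series

The spectral series in hydrogen are named based on the final (lower) energy level:
- Lyman series: n_final = 1 (ultraviolet)
- Balmer series: n_final = 2 (visible/near-UV)
- Paschen series: n_final = 3 (infrared)
- Brackett series: n_final = 4 (infrared)
- Pfund series: n_final = 5 (far infrared)

Since this transition ends at n = 5, it belongs to the Pfund series.

For reference, this 12 → 5 line has photon energy
ΔE = 13.6057 eV × (1/5² - 1/12²) = 0.4497439722 eV,
corresponding to wavelength λ = hc/ΔE = 1239.84 eV·nm / 0.4497439722 eV = 2756.7685 nm in the far infrared region.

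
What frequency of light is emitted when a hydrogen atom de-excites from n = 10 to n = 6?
5.8486e+13 Hz

First, find the transition energy:
E_10 = -13.6057 / 10² = -0.13605700 eV
E_6 = -13.6057 / 6² = -0.37793611 eV
|ΔE| = |E_6 - E_10| = 0.24187911 eV

Convert to Joules: E = 0.24187911 eV × (1.602177 × 10⁻¹⁹ J/eV) = 3.875331e-20 J

Using E = hf:
f = E/h = 3.875331e-20 J / (6.62607 × 10⁻³⁴ J·s)
f = 5.8486e+13 Hz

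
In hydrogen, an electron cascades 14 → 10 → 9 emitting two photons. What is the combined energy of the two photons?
0.0986 eV

The energy levels of hydrogen are E_n = -13.6057 / n² eV.

First transition (14 → 10):
ΔE₁ = |E_10 - E_14|
ΔE₁ = |-0.1360570000 - (-0.0694168367)| = 0.0666402 eV

Second transition (10 → 9):
ΔE₂ = |E_9 - E_10|
ΔE₂ = |-0.1679716049 - (-0.1360570000)| = 0.0319146 eV

Total energy released:
E_total = ΔE₁ + ΔE₂ = 0.0666402 + 0.0319146 = 0.0986 eV

Note: This equals the direct transition 14 → 9: 0.0986 eV ✓
Energy is conserved regardless of the path taken.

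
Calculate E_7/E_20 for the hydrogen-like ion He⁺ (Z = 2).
8.163265

Using E_n = -13.6057 Z² / n² eV with Z = 2:

E_7 = -13.6057 × 2² / 7² = -54.4228 / 49 = -1.110669387755 eV
E_20 = -13.6057 × 2² / 20² = -54.4228 / 400 = -0.136057000000 eV

The ratio is:
E_7/E_20 = (-1.110669387755) / (-0.136057000000)
E_7/E_20 = (-54.4228/49) / (-54.4228/400)
E_7/E_20 = 400/49
E_7/E_20 = 8.163265
(Note: the Z² factors cancel in the ratio.)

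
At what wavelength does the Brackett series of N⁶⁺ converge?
29.75560 nm

The series limit corresponds to the transition from n = ∞ to n = 4.
This is the highest energy (shortest wavelength) transition in the Brackett series.

E_∞ = 0 eV
E_4 = -13.6057 × 7² / 4² = -41.6674563 eV

Energy at series limit:
ΔE = E_∞ - E_4 = 0 - (-41.6674563) = 41.6674563 eV
λ = hc/E = 1239.84 eV·nm / 41.6674563 eV = 29.75560 nm

This energy equals the ionization energy from the n = 4 state of N⁶⁺.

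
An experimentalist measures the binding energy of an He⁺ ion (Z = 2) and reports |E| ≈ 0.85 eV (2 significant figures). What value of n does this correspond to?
n = 8

The exact energy levels follow E_n = -13.6057 Z² / n² eV with Z = 2.

The measured value (-0.85 eV) is reported to only 2 significant figures, so we must test candidate n values and see which one matches to that precision.

Candidate energies:
  n = 6:  E = -13.6057 × 2² / 6² = -1.51174 eV
  n = 7:  E = -13.6057 × 2² / 7² = -1.11067 eV
  n = 8:  E = -13.6057 × 2² / 8² = -0.85036 eV  ← matches
  n = 9:  E = -13.6057 × 2² / 9² = -0.67189 eV
  n = 10:  E = -13.6057 × 2² / 10² = -0.54423 eV

Checking against the measurement of -0.85 eV (2 sig figs), only n = 8 agrees:
E_8 = -0.85036 eV, which rounds to -0.85 eV ✓

Therefore n = 8.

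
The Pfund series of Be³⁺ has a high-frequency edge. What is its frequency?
2.1055e+15 Hz

The series limit corresponds to the transition from n = ∞ to n = 5.
This is the highest energy (shortest wavelength) transition in the Pfund series.

E_∞ = 0 eV
E_5 = -13.6057 × 4² / 5² = -8.7076480 eV

Energy at series limit:
ΔE = E_∞ - E_5 = 0 - (-8.7076480) = 8.7076480 eV
E = 8.7076480 eV × (1.602177 × 10⁻¹⁹ J/eV) = 1.395119e-18 J
f = E/h = 1.395119e-18 J / (6.62607 × 10⁻³⁴ J·s) = 2.1055e+15 Hz

This energy equals the ionization energy from the n = 5 state of Be³⁺.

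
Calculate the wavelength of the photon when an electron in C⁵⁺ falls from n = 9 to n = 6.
164.03 nm

First, find the transition energy using E_n = -13.6057 Z² / n² eV:
E_9 = -13.6057 × 6² / 9² = -6.046978 eV
E_6 = -13.6057 × 6² / 6² = -13.605700 eV

Photon energy: |ΔE| = |E_6 - E_9| = 7.558722 eV

Convert to wavelength using E = hc/λ with hc = 1239.84 eV·nm:
λ = hc/E = 1239.84 eV·nm / 7.558722 eV
λ = 164.03 nm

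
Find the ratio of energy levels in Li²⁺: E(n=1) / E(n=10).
100.0000

Using E_n = -13.6057 Z² / n² eV with Z = 3:

E_1 = -13.6057 × 3² / 1² = -122.4513 / 1 = -122.4513000000 eV
E_10 = -13.6057 × 3² / 10² = -122.4513 / 100 = -1.2245130000 eV

The ratio is:
E_1/E_10 = (-122.4513000000) / (-1.2245130000)
E_1/E_10 = (-122.4513/1) / (-122.4513/100)
E_1/E_10 = 100/1
E_1/E_10 = 100.0000
(Note: the Z² factors cancel in the ratio.)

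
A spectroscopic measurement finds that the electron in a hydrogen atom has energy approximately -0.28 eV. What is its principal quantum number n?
n = 7

The exact energy levels follow E_n = -13.6057 eV / n².

The measured value (-0.28 eV) is reported to only 2 significant figures, so we must test candidate n values and see which one matches to that precision.

Candidate energies:
  n = 5:  E = -13.6057/5² = -0.54423 eV
  n = 6:  E = -13.6057/6² = -0.37794 eV
  n = 7:  E = -13.6057/7² = -0.27767 eV  ← matches
  n = 8:  E = -13.6057/8² = -0.21259 eV
  n = 9:  E = -13.6057/9² = -0.16797 eV

Checking against the measurement of -0.28 eV (2 sig figs), only n = 7 agrees:
E_7 = -0.27767 eV, which rounds to -0.28 eV ✓

Therefore n = 7.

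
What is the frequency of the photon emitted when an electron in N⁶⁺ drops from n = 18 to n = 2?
3.98e+16 Hz

First, find the transition energy:
E_18 = -13.6057 × 7² / 18² = -2.057652 eV
E_2 = -13.6057 × 7² / 2² = -166.669825 eV
|ΔE| = |E_2 - E_18| = 164.612173 eV

Convert to Joules: E = 164.612173 eV × (1.602177 × 10⁻¹⁹ J/eV) = 2.6374e-17 J

Using E = hf:
f = E/h = 2.6374e-17 J / (6.62607 × 10⁻³⁴ J·s)
f = 3.98e+16 Hz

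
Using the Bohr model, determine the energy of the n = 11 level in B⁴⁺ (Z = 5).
-2.811095 eV

For hydrogen-like ions, the energy levels scale with Z²:
E_n = -13.6057 Z² / n² eV

For B⁴⁺ (Z = 5) at n = 11:
E_11 = -13.6057 × 5² / 11²
E_11 = -13.6057 × 25 / 121
E_11 = -340.1425 / 121
E_11 = -2.811095 eV

The energy is 25 times more negative than hydrogen at the same n due to the stronger nuclear charge.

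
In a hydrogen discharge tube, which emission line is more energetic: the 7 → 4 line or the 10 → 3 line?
10 → 3

Calculate the energy for each transition:

Transition 7 → 4:
ΔE₁ = |E_4 - E_7| = |-13.6057/4² - (-13.6057/7²)|
ΔE₁ = |-0.850356250000 - (-0.277667346939)| = 0.572688903 eV

Transition 10 → 3:
ΔE₂ = |E_3 - E_10| = |-13.6057/3² - (-13.6057/10²)|
ΔE₂ = |-1.511744444444 - (-0.136057000000)| = 1.375687444 eV

Since 1.375687444 eV > 0.572688903 eV, the transition 10 → 3 emits the more energetic photon.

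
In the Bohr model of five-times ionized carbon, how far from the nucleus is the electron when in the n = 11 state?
1.0672 nm (or 10.6717 Å)

The Bohr radius formula is:
r_n = n² a₀ / Z

where a₀ = 0.0529177 nm is the Bohr radius.

For C⁵⁺ (Z = 6) at n = 11:
r_11 = 11² × 0.0529177 nm / 6
r_11 = 121 × 0.0529177 nm / 6
r_11 = 6.40304 nm / 6
r_11 = 1.0672 nm

The electron orbits at approximately 1.0672 nm from the nucleus.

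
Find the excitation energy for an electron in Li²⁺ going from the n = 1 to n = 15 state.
121.907 eV

The energy levels of a hydrogen-like atom are E_n = -13.6057 Z² eV / n².

Energy at n = 1: E_1 = -13.6057 × 3² / 1² = -122.451300 eV
Energy at n = 15: E_15 = -13.6057 × 3² / 15² = -0.544228 eV

The excitation energy is the difference:
ΔE = E_15 - E_1
ΔE = -0.544228 - (-122.451300)
ΔE = 121.907 eV

Since this is positive, energy must be absorbed (photon absorption).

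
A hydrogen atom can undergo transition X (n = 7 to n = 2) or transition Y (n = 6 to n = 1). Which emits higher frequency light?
6 → 1

Calculate the energy for each transition:

Transition 7 → 2:
ΔE₁ = |E_2 - E_7| = |-13.6057/2² - (-13.6057/7²)|
ΔE₁ = |-3.401425000 - (-0.277667347)| = 3.123758 eV

Transition 6 → 1:
ΔE₂ = |E_1 - E_6| = |-13.6057/1² - (-13.6057/6²)|
ΔE₂ = |-13.605700000 - (-0.377936111)| = 13.227764 eV

Since 13.227764 eV > 3.123758 eV, the transition 6 → 1 emits the more energetic photon.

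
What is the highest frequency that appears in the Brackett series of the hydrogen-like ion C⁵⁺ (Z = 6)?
7.402e+15 Hz

The series limit corresponds to the transition from n = ∞ to n = 4.
This is the highest energy (shortest wavelength) transition in the Brackett series.

E_∞ = 0 eV
E_4 = -13.6057 × 6² / 4² = -30.61283 eV

Energy at series limit:
ΔE = E_∞ - E_4 = 0 - (-30.61283) = 30.61283 eV
E = 30.61283 eV × (1.602177 × 10⁻¹⁹ J/eV) = 4.90472e-18 J
f = E/h = 4.90472e-18 J / (6.62607 × 10⁻³⁴ J·s) = 7.402e+15 Hz

This energy equals the ionization energy from the n = 4 state of C⁵⁺.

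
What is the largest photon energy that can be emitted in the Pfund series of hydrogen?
0.54 eV

The series limit corresponds to the transition from n = ∞ to n = 5.
This is the highest energy (shortest wavelength) transition in the Pfund series.

E_∞ = 0 eV
E_5 = -13.6057 / 5² = -0.54 eV

Energy at series limit:
ΔE = E_∞ - E_5 = 0 - (-0.54) = 0.54 eV

This energy equals the ionization energy from the n = 5 state of hydrogen.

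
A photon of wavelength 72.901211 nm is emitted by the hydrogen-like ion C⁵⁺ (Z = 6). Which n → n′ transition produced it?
n = 6 → n = 4

First, find the photon energy from the wavelength (hc = 1239.84 eV·nm):
E = hc/λ = 1239.84 eV·nm / 72.901211 nm = 17.007125 eV

The energy levels of C⁵⁺ satisfy E_n = -13.6057 × 6² / n² eV, so an emission n_i → n_f releases
ΔE = 13.6057 × 6² × (1/n_f² − 1/n_i²) eV.

Setting ΔE equal to the photon energy:
1/n_f² − 1/n_i² = 17.007125 / (13.6057 × 6²) = 0.034722222

Since 1/n_i² must be positive, we need 1/n_f² > 0.034722222, i.e. n_f ≤ 5. For each allowed n_f, solve n_i = (1/n_f² − 0.034722222)^(−1/2) and check whether it is a whole number:
  n_f = 1: 1/n_i² = 1.000000000 − 0.034722222 = 0.965277778 → n_i = 1.018  (not an integer) ✗
  n_f = 2: 1/n_i² = 0.250000000 − 0.034722222 = 0.215277778 → n_i = 2.155  (not an integer) ✗
  n_f = 3: 1/n_i² = 0.111111111 − 0.034722222 = 0.076388889 → n_i = 3.618  (not an integer) ✗
  n_f = 4: 1/n_i² = 0.062500000 − 0.034722222 = 0.027777778 → n_i = 6.000  → integer, n_i = 6 ✓
  n_f = 5: 1/n_i² = 0.040000000 − 0.034722222 = 0.005277778 → n_i = 13.765  (not an integer) ✗

Only n_f = 4 gives an integer upper level, n_i = 6.

The transition is from n = 6 to n = 4 (emission).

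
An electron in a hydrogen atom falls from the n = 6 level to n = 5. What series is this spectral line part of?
Pfund series

The spectral series in hydrogen are named based on the final (lower) energy level:
- Lyman series: n_final = 1 (ultraviolet)
- Balmer series: n_final = 2 (visible/near-UV)
- Paschen series: n_final = 3 (infrared)
- Brackett series: n_final = 4 (infrared)
- Pfund series: n_final = 5 (far infrared)

Since this transition ends at n = 5, it belongs to the Pfund series.

For reference, this 6 → 5 line has photon energy
ΔE = 13.6057 eV × (1/5² - 1/6²) = 0.166291889 eV,
corresponding to wavelength λ = hc/ΔE = 1239.84 eV·nm / 0.166291889 eV = 7455.806 nm in the far infrared region.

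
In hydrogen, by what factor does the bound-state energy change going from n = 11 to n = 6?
3.3611

Using E_n = -13.6057 Z² / n² eV with Z = 1:

E_6 = -13.6057 / 6² = -13.6057 / 36 = -0.3779361111 eV
E_11 = -13.6057 / 11² = -13.6057 / 121 = -0.1124438017 eV

The ratio is:
E_6/E_11 = (-0.3779361111) / (-0.1124438017)
E_6/E_11 = (-13.6057/36) / (-13.6057/121)
E_6/E_11 = 121/36
E_6/E_11 = 3.3611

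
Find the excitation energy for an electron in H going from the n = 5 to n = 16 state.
0.491081 eV

The energy levels of a hydrogen-like atom are E_n = -13.6057 eV / n².

Energy at n = 5: E_5 = -13.6057 / 5² = -0.544228000 eV
Energy at n = 16: E_16 = -13.6057 / 16² = -0.053147266 eV

The excitation energy is the difference:
ΔE = E_16 - E_5
ΔE = -0.053147266 - (-0.544228000)
ΔE = 0.491081 eV

Since this is positive, energy must be absorbed (photon absorption).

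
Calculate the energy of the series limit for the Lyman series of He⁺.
54.4228 eV

The series limit corresponds to the transition from n = ∞ to n = 1.
This is the highest energy (shortest wavelength) transition in the Lyman series.

E_∞ = 0 eV
E_1 = -13.6057 × 2² / 1² = -54.4228 eV

Energy at series limit:
ΔE = E_∞ - E_1 = 0 - (-54.4228) = 54.4228 eV

This energy equals the ionization energy from the n = 1 state of He⁺.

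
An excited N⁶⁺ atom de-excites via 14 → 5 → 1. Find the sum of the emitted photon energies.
663.277875 eV

The energy levels of N⁶⁺ are E_n = -13.6057 × 7² / n² eV.

First transition (14 → 5):
ΔE₁ = |E_5 - E_14|
ΔE₁ = |-26.667172000000 - (-3.401425000000)| = 23.265747000 eV

Second transition (5 → 1):
ΔE₂ = |E_1 - E_5|
ΔE₂ = |-666.679300000000 - (-26.667172000000)| = 640.012128000 eV

Total energy released:
E_total = ΔE₁ + ΔE₂ = 23.265747000 + 640.012128000 = 663.277875 eV

Note: This equals the direct transition 14 → 1: 663.277875 eV ✓
Energy is conserved regardless of the path taken.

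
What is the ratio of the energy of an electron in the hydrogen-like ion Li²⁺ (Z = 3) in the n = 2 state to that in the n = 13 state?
42.25

Using E_n = -13.6057 Z² / n² eV with Z = 3:

E_2 = -13.6057 × 3² / 2² = -122.4513 / 4 = -30.61282500 eV
E_13 = -13.6057 × 3² / 13² = -122.4513 / 169 = -0.72456391 eV

The ratio is:
E_2/E_13 = (-30.61282500) / (-0.72456391)
E_2/E_13 = (-122.4513/4) / (-122.4513/169)
E_2/E_13 = 169/4
E_2/E_13 = 42.25
(Note: the Z² factors cancel in the ratio.)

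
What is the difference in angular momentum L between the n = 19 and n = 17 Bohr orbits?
2.1091e-34 J·s (or 2ℏ)

In the Bohr model, L_n = nℏ where ℏ = 1.054572e-34 J·s.

L_19 = 19ℏ = 2.003687e-33 J·s
L_17 = 17ℏ = 1.792772e-33 J·s

ΔL = L_19 - L_17 = (19 - 17)ℏ = 2ℏ
ΔL = 2 × 1.054572e-34 J·s = 2.1091e-34 J·s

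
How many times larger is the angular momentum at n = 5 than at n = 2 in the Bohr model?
2.5000

In the Bohr model, L_n = nℏ, so the ratio is purely the ratio of quantum numbers:

L_5/L_2 = 5ℏ / 2ℏ = 5/2 = 2.5000

The angular momentum scales linearly with n.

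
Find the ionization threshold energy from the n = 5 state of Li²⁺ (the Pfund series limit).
4.898052 eV

The series limit corresponds to the transition from n = ∞ to n = 5.
This is the highest energy (shortest wavelength) transition in the Pfund series.

E_∞ = 0 eV
E_5 = -13.6057 × 3² / 5² = -4.898052 eV

Energy at series limit:
ΔE = E_∞ - E_5 = 0 - (-4.898052) = 4.898052 eV

This energy equals the ionization energy from the n = 5 state of Li²⁺.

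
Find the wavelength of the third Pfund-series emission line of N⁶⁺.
76.29640 nm

The lines of a series are numbered from the longest wavelength (smallest ΔE) outward; the third line is the transition from n = n_f + 3 to n_f.
The Pfund series has all transitions ending at n_f = 5.

For N⁶⁺ (Z = 7), the third line (γ-line) is the jump from n = 8 to n = 5:
E_8 = -13.6057 × 7² / 8² = -10.4168641 eV
E_5 = -13.6057 × 7² / 5² = -26.6671720 eV
ΔE = E_8 - E_5 = 16.2503079 eV

λ = hc/E = 1239.84 eV·nm / 16.2503079 eV
λ = 76.29640 nm

This is the γ-line of the Pfund series in N⁶⁺.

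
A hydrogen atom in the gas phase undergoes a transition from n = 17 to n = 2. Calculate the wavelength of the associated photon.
369.621927 nm

First, find the transition energy using E_n = -13.6057 / n² eV:
E_17 = -13.6057 / 17² = -0.0470785467 eV
E_2 = -13.6057 / 2² = -3.4014250000 eV

Photon energy: |ΔE| = |E_2 - E_17| = 3.3543464533 eV

Convert to wavelength using E = hc/λ with hc = 1239.84 eV·nm:
λ = hc/E = 1239.84 eV·nm / 3.3543464533 eV
λ = 369.621927 nm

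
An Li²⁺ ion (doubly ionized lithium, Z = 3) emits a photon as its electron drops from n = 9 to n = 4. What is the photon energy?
6.141 eV

The energy levels are E_n = -13.6057 Z² eV / n².

Energy at n = 9: E_9 = -13.6057 × 3² / 9² = -1.511744 eV
Energy at n = 4: E_4 = -13.6057 × 3² / 4² = -7.653206 eV

For emission (electron falling to lower state), the photon energy is:
E_photon = E_9 - E_4 = |-1.511744 - (-7.653206)|
E_photon = 6.141 eV

This energy is carried away by the emitted photon.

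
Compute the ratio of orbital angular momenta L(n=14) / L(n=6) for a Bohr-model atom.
2.333

In the Bohr model, L_n = nℏ, so the ratio is purely the ratio of quantum numbers:

L_14/L_6 = 14ℏ / 6ℏ = 14/6 = 2.333

The angular momentum scales linearly with n.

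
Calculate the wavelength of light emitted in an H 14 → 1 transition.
91.5938 nm

First, find the transition energy using E_n = -13.6057 / n² eV:
E_14 = -13.6057 / 14² = -0.069417 eV
E_1 = -13.6057 / 1² = -13.605700 eV

Photon energy: |ΔE| = |E_1 - E_14| = 13.536283 eV

Convert to wavelength using E = hc/λ with hc = 1239.84 eV·nm:
λ = hc/E = 1239.84 eV·nm / 13.536283 eV
λ = 91.5938 nm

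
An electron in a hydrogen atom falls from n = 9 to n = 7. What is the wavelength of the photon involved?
11302.54 nm

First, find the transition energy using E_n = -13.6057 / n² eV:
E_9 = -13.6057 / 9² = -0.167971605 eV
E_7 = -13.6057 / 7² = -0.277667347 eV

Photon energy: |ΔE| = |E_7 - E_9| = 0.109695742 eV

Convert to wavelength using E = hc/λ with hc = 1239.84 eV·nm:
λ = hc/E = 1239.84 eV·nm / 0.109695742 eV
λ = 11302.54 nm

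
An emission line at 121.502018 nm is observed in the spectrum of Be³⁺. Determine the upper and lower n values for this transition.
n = 8 → n = 4

First, find the photon energy from the wavelength (hc = 1239.84 eV·nm):
E = hc/λ = 1239.84 eV·nm / 121.502018 nm = 10.204275 eV

The energy levels of Be³⁺ satisfy E_n = -13.6057 × 4² / n² eV, so an emission n_i → n_f releases
ΔE = 13.6057 × 4² × (1/n_f² − 1/n_i²) eV.

Setting ΔE equal to the photon energy:
1/n_f² − 1/n_i² = 10.204275 / (13.6057 × 4²) = 0.046875000

Since 1/n_i² must be positive, we need 1/n_f² > 0.046875000, i.e. n_f ≤ 4. For each allowed n_f, solve n_i = (1/n_f² − 0.046875000)^(−1/2) and check whether it is a whole number:
  n_f = 1: 1/n_i² = 1.000000000 − 0.046875000 = 0.953125000 → n_i = 1.024  (not an integer) ✗
  n_f = 2: 1/n_i² = 0.250000000 − 0.046875000 = 0.203125000 → n_i = 2.219  (not an integer) ✗
  n_f = 3: 1/n_i² = 0.111111111 − 0.046875000 = 0.064236111 → n_i = 3.946  (not an integer) ✗
  n_f = 4: 1/n_i² = 0.062500000 − 0.046875000 = 0.015625000 → n_i = 8.000  → integer, n_i = 8 ✓

Only n_f = 4 gives an integer upper level, n_i = 8.

The transition is from n = 8 to n = 4 (emission).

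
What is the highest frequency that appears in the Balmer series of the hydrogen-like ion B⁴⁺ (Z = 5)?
2.056e+16 Hz

The series limit corresponds to the transition from n = ∞ to n = 2.
This is the highest energy (shortest wavelength) transition in the Balmer series.

E_∞ = 0 eV
E_2 = -13.6057 × 5² / 2² = -85.03563 eV

Energy at series limit:
ΔE = E_∞ - E_2 = 0 - (-85.03563) = 85.03563 eV
E = 85.03563 eV × (1.602177 × 10⁻¹⁹ J/eV) = 1.36242e-17 J
f = E/h = 1.36242e-17 J / (6.62607 × 10⁻³⁴ J·s) = 2.056e+16 Hz

This energy equals the ionization energy from the n = 2 state of B⁴⁺.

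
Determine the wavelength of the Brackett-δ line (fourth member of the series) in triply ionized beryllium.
121.502 nm

The lines of a series are numbered from the longest wavelength (smallest ΔE) outward; the fourth line is the transition from n = n_f + 4 to n_f.
The Brackett series has all transitions ending at n_f = 4.

For Be³⁺ (Z = 4), the fourth line (δ-line) is the jump from n = 8 to n = 4:
E_8 = -13.6057 × 4² / 8² = -3.401425 eV
E_4 = -13.6057 × 4² / 4² = -13.605700 eV
ΔE = E_8 - E_4 = 10.204275 eV

λ = hc/E = 1239.84 eV·nm / 10.204275 eV
λ = 121.502 nm

This is the δ-line of the Brackett series in Be³⁺.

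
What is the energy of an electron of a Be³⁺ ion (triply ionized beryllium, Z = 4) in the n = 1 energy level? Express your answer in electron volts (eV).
-217.691200 eV

The energy levels of a hydrogen-like atom are given by:
E_n = -13.6057 Z² / n² eV  (with Z = 4 for Be³⁺)

For n = 1:
E_1 = -13.6057 × 4² / 1²
E_1 = -13.6057 × 16 / 1
E_1 = -217.691200 eV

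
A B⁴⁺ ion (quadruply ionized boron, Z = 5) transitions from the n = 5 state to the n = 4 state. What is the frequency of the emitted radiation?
1.8505e+15 Hz

First, find the transition energy:
E_5 = -13.6057 × 5² / 5² = -13.6057000 eV
E_4 = -13.6057 × 5² / 4² = -21.2589063 eV
|ΔE| = |E_4 - E_5| = 7.6532063 eV

Convert to Joules: E = 7.6532063 eV × (1.602177 × 10⁻¹⁹ J/eV) = 1.226179e-18 J

Using E = hf:
f = E/h = 1.226179e-18 J / (6.62607 × 10⁻³⁴ J·s)
f = 1.8505e+15 Hz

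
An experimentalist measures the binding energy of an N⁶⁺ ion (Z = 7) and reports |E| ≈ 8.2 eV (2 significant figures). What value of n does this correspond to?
n = 9

The exact energy levels follow E_n = -13.6057 Z² / n² eV with Z = 7.

The measured value (-8.2 eV) is reported to only 2 significant figures, so we must test candidate n values and see which one matches to that precision.

Candidate energies:
  n = 7:  E = -13.6057 × 7² / 7² = -13.60570 eV
  n = 8:  E = -13.6057 × 7² / 8² = -10.41686 eV
  n = 9:  E = -13.6057 × 7² / 9² = -8.23061 eV  ← matches
  n = 10:  E = -13.6057 × 7² / 10² = -6.66679 eV
  n = 11:  E = -13.6057 × 7² / 11² = -5.50975 eV

Checking against the measurement of -8.2 eV (2 sig figs), only n = 9 agrees:
E_9 = -8.23061 eV, which rounds to -8.2 eV ✓

Therefore n = 9.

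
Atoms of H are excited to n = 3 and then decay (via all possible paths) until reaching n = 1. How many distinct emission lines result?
3

The electron can occupy levels n = 1, 2, ..., 3 during de-excitation — that is m = 3 - 1 + 1 = 3 distinct levels.

The number of distinct spectral lines equals the number of ways to choose 2 of these m levels (each pair gives one possible emission transition):

Number of lines = m(m-1)/2 = 3×2/2 = 3

These correspond to all possible transitions between the 3 levels:
3 → 2, 3 → 1, 2 → 1

Each transition produces a photon with a unique energy (and thus wavelength). This count does not depend on Z.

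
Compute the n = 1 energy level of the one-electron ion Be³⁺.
-217.6912 eV

For hydrogen-like ions, the energy levels scale with Z²:
E_n = -13.6057 Z² / n² eV

For Be³⁺ (Z = 4) at n = 1:
E_1 = -13.6057 × 4² / 1²
E_1 = -13.6057 × 16 / 1
E_1 = -217.6912 / 1
E_1 = -217.6912 eV

The energy is 16 times more negative than hydrogen at the same n due to the stronger nuclear charge.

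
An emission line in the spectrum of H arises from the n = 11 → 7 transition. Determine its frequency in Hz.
3.9951e+13 Hz

First, find the transition energy:
E_11 = -13.6057 / 11² = -0.11244380 eV
E_7 = -13.6057 / 7² = -0.27766735 eV
|ΔE| = |E_7 - E_11| = 0.16522355 eV

Convert to Joules: E = 0.16522355 eV × (1.602177 × 10⁻¹⁹ J/eV) = 2.647174e-20 J

Using E = hf:
f = E/h = 2.647174e-20 J / (6.62607 × 10⁻³⁴ J·s)
f = 3.9951e+13 Hz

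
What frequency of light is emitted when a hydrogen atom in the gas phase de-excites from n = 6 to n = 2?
7.31e+14 Hz

First, find the transition energy:
E_6 = -13.6057 / 6² = -0.37794 eV
E_2 = -13.6057 / 2² = -3.40143 eV
|ΔE| = |E_2 - E_6| = 3.02349 eV

Convert to Joules: E = 3.02349 eV × (1.602177 × 10⁻¹⁹ J/eV) = 4.8442e-19 J

Using E = hf:
f = E/h = 4.8442e-19 J / (6.62607 × 10⁻³⁴ J·s)
f = 7.31e+14 Hz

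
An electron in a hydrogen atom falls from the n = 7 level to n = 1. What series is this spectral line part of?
Lyman series

The spectral series in hydrogen are named based on the final (lower) energy level:
- Lyman series: n_final = 1 (ultraviolet)
- Balmer series: n_final = 2 (visible/near-UV)
- Paschen series: n_final = 3 (infrared)
- Brackett series: n_final = 4 (infrared)
- Pfund series: n_final = 5 (far infrared)

Since this transition ends at n = 1, it belongs to the Lyman series.

For reference, this 7 → 1 line has photon energy
ΔE = 13.6057 eV × (1/1² - 1/7²) = 13.3280327 eV,
corresponding to wavelength λ = hc/ΔE = 1239.84 eV·nm / 13.3280327 eV = 93.02498 nm in the ultraviolet region.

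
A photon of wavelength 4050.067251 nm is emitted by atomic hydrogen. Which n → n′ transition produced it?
n = 5 → n = 4

First, find the photon energy from the wavelength (hc = 1239.84 eV·nm):
E = hc/λ = 1239.84 eV·nm / 4050.067251 nm = 0.30612825 eV

The energy levels of hydrogen satisfy E_n = -13.6057 / n² eV, so an emission n_i → n_f releases
ΔE = 13.6057 × (1/n_f² − 1/n_i²) eV.

Setting ΔE equal to the photon energy:
1/n_f² − 1/n_i² = 0.30612825 / 13.6057 = 0.022500000

Since 1/n_i² must be positive, we need 1/n_f² > 0.022500000, i.e. n_f ≤ 6. For each allowed n_f, solve n_i = (1/n_f² − 0.022500000)^(−1/2) and check whether it is a whole number:
  n_f = 1: 1/n_i² = 1.000000000 − 0.022500000 = 0.977500000 → n_i = 1.011  (not an integer) ✗
  n_f = 2: 1/n_i² = 0.250000000 − 0.022500000 = 0.227500000 → n_i = 2.097  (not an integer) ✗
  n_f = 3: 1/n_i² = 0.111111111 − 0.022500000 = 0.088611111 → n_i = 3.359  (not an integer) ✗
  n_f = 4: 1/n_i² = 0.062500000 − 0.022500000 = 0.040000000 → n_i = 5.000  → integer, n_i = 5 ✓
  n_f = 5: 1/n_i² = 0.040000000 − 0.022500000 = 0.017500000 → n_i = 7.559  (not an integer) ✗
  n_f = 6: 1/n_i² = 0.027777778 − 0.022500000 = 0.005277778 → n_i = 13.765  (not an integer) ✗

Only n_f = 4 gives an integer upper level, n_i = 5.

The transition is from n = 5 to n = 4 (emission).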